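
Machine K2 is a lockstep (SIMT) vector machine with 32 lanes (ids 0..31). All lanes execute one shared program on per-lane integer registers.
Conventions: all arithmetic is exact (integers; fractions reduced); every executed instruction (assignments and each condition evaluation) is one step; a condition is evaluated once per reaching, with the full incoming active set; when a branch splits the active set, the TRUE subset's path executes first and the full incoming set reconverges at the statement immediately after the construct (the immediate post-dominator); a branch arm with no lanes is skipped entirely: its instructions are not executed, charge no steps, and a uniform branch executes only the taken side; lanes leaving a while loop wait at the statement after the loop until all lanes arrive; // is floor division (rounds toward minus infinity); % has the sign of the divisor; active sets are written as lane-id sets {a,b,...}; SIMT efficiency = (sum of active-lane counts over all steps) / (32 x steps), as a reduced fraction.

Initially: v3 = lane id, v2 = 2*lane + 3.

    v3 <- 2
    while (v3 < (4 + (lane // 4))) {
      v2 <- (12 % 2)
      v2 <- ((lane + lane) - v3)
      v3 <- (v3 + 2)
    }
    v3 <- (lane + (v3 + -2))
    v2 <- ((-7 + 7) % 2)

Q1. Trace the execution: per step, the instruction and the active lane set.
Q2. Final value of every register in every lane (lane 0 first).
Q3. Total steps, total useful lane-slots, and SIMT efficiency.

step 0: v3 <- 2                      {0,1,2,3,4,5,6,7,8,9,10,11,12,13,14,15,16,17,18,19,20,21,22,23,24,25,26,27,28,29,30,31}
step 1: eval (v3 < (4 + (lane // 4))) {0,1,2,3,4,5,6,7,8,9,10,11,12,13,14,15,16,17,18,19,20,21,22,23,24,25,26,27,28,29,30,31}
step 2: v2 <- (12 % 2)               {0,1,2,3,4,5,6,7,8,9,10,11,12,13,14,15,16,17,18,19,20,21,22,23,24,25,26,27,28,29,30,31}
step 3: v2 <- ((lane + lane) - v3)   {0,1,2,3,4,5,6,7,8,9,10,11,12,13,14,15,16,17,18,19,20,21,22,23,24,25,26,27,28,29,30,31}
step 4: v3 <- (v3 + 2)               {0,1,2,3,4,5,6,7,8,9,10,11,12,13,14,15,16,17,18,19,20,21,22,23,24,25,26,27,28,29,30,31}
step 5: eval (v3 < (4 + (lane // 4))) {0,1,2,3,4,5,6,7,8,9,10,11,12,13,14,15,16,17,18,19,20,21,22,23,24,25,26,27,28,29,30,31}
step 6: v2 <- (12 % 2)               {4,5,6,7,8,9,10,11,12,13,14,15,16,17,18,19,20,21,22,23,24,25,26,27,28,29,30,31}
step 7: v2 <- ((lane + lane) - v3)   {4,5,6,7,8,9,10,11,12,13,14,15,16,17,18,19,20,21,22,23,24,25,26,27,28,29,30,31}
step 8: v3 <- (v3 + 2)               {4,5,6,7,8,9,10,11,12,13,14,15,16,17,18,19,20,21,22,23,24,25,26,27,28,29,30,31}
step 9: eval (v3 < (4 + (lane // 4))) {4,5,6,7,8,9,10,11,12,13,14,15,16,17,18,19,20,21,22,23,24,25,26,27,28,29,30,31}
step 10: v2 <- (12 % 2)               {12,13,14,15,16,17,18,19,20,21,22,23,24,25,26,27,28,29,30,31}
step 11: v2 <- ((lane + lane) - v3)   {12,13,14,15,16,17,18,19,20,21,22,23,24,25,26,27,28,29,30,31}
step 12: v3 <- (v3 + 2)               {12,13,14,15,16,17,18,19,20,21,22,23,24,25,26,27,28,29,30,31}
step 13: eval (v3 < (4 + (lane // 4))) {12,13,14,15,16,17,18,19,20,21,22,23,24,25,26,27,28,29,30,31}
step 14: v2 <- (12 % 2)               {20,21,22,23,24,25,26,27,28,29,30,31}
step 15: v2 <- ((lane + lane) - v3)   {20,21,22,23,24,25,26,27,28,29,30,31}
step 16: v3 <- (v3 + 2)               {20,21,22,23,24,25,26,27,28,29,30,31}
step 17: eval (v3 < (4 + (lane // 4))) {20,21,22,23,24,25,26,27,28,29,30,31}
step 18: v2 <- (12 % 2)               {28,29,30,31}
step 19: v2 <- ((lane + lane) - v3)   {28,29,30,31}
step 20: v3 <- (v3 + 2)               {28,29,30,31}
step 21: eval (v3 < (4 + (lane // 4))) {28,29,30,31}
step 22: v3 <- (lane + (v3 + -2))     {0,1,2,3,4,5,6,7,8,9,10,11,12,13,14,15,16,17,18,19,20,21,22,23,24,25,26,27,28,29,30,31}
step 23: v2 <- ((-7 + 7) % 2)         {0,1,2,3,4,5,6,7,8,9,10,11,12,13,14,15,16,17,18,19,20,21,22,23,24,25,26,27,28,29,30,31}

Answer: 24 steps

v3: 2,3,4,5,8,9,10,11,12,13,14,15,18,19,20,21,22,23,24,25,28,29,30,31,32,33,34,35,38,39,40,41
v2: 0,0,0,0,0,0,0,0,0,0,0,0,0,0,0,0,0,0,0,0,0,0,0,0,0,0,0,0,0,0,0,0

steps = 24; useful = 512; efficiency = 512/768 = 2/3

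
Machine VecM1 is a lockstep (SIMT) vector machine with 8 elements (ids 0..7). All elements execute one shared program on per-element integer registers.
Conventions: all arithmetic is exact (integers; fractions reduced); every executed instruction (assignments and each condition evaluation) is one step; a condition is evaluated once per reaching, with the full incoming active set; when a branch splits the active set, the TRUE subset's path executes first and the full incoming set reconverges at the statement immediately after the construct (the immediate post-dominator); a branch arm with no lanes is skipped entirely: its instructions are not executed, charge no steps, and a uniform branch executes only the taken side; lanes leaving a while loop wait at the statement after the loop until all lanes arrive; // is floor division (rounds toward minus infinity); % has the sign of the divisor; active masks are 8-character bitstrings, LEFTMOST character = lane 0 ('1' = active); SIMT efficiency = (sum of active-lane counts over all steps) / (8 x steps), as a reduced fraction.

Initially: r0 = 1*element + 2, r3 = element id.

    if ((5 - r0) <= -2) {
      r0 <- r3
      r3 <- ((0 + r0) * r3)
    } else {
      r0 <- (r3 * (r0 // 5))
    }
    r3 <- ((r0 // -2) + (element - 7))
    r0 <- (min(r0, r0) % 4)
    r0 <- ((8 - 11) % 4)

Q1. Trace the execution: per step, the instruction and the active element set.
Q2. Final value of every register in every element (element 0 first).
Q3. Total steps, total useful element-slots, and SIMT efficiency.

step 0: eval ((5 - r0) <= -2)        11111111
step 1: r0 <- r3                     00000111
step 2: r3 <- ((0 + r0) * r3)        00000111
step 3: r0 <- (r3 * (r0 // 5))       11111000
step 4: r3 <- ((r0 // -2) + (element - 7)) 11111111
step 5: r0 <- (min(r0, r0) % 4)      11111111
step 6: r0 <- ((8 - 11) % 4)         11111111

Answer: 7 steps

r0: 1,1,1,1,1,1,1,1
r3: -7,-6,-5,-6,-5,-5,-4,-4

steps = 7; useful = 43; efficiency = 43/56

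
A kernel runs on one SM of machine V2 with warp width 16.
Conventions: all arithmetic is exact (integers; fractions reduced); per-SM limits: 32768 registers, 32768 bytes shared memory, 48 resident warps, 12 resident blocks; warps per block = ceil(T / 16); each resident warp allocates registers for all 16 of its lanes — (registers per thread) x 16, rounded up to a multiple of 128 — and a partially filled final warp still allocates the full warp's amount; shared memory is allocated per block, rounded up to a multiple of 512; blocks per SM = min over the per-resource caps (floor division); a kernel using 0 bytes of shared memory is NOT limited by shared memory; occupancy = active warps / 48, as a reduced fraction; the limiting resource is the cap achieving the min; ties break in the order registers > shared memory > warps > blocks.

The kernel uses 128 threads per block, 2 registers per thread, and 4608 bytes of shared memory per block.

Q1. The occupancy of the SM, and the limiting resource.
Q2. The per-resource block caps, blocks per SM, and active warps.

Answer: occupancy 1, limited by warps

registers: 32 blocks
shared memory: 7 blocks
warps: 6 blocks
blocks: 12 blocks

Answer: 6 blocks, 48 active warps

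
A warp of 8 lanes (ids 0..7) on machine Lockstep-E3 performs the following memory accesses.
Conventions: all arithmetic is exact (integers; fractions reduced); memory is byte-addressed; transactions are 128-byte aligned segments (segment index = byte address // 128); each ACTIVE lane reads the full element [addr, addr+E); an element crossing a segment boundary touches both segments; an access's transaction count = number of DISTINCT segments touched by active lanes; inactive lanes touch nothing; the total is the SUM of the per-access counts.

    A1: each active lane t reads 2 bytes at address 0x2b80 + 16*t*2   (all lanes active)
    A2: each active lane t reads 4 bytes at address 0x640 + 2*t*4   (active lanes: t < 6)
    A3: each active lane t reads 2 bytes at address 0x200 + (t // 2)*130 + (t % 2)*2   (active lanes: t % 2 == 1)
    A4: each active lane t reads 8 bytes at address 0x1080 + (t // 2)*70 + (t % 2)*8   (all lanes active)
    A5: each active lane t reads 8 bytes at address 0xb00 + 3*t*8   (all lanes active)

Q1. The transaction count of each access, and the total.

A1: 2 transactions
A2: 1 transaction
A3: 4 transactions
A4: 2 transactions
A5: 2 transactions

Answer: 2,1,4,2,2; total 11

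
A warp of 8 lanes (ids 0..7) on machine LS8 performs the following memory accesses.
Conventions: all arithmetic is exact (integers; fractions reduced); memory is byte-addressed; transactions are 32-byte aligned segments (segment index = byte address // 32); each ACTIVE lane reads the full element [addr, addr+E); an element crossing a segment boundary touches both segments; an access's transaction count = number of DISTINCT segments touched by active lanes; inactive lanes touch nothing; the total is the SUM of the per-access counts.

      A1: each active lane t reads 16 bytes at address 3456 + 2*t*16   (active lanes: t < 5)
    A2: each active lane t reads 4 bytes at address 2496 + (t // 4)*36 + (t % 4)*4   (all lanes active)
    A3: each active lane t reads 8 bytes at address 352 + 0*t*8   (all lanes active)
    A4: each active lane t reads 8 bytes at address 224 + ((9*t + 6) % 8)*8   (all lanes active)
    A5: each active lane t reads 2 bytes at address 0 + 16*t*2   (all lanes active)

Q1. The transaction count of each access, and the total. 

A1: 5 transactions
A2: 2 transactions
A3: 1 transaction
A4: 2 transactions
A5: 8 transactions

Answer: 5,2,1,2,8; total 18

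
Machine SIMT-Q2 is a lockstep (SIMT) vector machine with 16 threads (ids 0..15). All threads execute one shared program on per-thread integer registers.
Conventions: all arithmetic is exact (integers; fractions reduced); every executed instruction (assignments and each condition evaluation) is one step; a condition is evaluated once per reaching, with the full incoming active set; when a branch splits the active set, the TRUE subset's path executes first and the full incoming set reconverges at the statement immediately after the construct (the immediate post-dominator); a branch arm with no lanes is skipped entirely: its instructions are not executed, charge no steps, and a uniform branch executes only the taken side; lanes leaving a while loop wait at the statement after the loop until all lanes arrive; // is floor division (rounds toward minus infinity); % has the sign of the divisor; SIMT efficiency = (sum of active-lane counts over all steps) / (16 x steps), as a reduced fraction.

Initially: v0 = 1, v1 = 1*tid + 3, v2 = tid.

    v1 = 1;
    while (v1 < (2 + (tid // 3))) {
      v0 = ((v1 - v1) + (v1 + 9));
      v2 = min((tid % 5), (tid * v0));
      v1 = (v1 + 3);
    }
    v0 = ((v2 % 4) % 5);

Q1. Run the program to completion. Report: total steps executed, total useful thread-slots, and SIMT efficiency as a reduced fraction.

Answer: 11 steps, 140 useful, 35/44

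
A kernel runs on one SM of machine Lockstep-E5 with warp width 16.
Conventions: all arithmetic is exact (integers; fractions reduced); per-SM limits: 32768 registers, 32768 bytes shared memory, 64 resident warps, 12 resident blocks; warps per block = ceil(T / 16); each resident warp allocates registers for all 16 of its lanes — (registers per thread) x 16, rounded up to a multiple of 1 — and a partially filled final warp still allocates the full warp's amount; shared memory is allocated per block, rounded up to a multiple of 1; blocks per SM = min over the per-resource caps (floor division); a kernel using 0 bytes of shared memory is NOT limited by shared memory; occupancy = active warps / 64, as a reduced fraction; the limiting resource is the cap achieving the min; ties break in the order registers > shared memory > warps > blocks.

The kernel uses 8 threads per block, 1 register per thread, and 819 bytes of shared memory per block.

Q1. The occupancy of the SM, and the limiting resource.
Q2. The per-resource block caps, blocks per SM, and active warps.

Answer: occupancy 3/16, limited by blocks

registers: 2048 blocks
shared memory: 40 blocks
warps: 64 blocks
blocks: 12 blocks

Answer: 12 blocks, 12 active warps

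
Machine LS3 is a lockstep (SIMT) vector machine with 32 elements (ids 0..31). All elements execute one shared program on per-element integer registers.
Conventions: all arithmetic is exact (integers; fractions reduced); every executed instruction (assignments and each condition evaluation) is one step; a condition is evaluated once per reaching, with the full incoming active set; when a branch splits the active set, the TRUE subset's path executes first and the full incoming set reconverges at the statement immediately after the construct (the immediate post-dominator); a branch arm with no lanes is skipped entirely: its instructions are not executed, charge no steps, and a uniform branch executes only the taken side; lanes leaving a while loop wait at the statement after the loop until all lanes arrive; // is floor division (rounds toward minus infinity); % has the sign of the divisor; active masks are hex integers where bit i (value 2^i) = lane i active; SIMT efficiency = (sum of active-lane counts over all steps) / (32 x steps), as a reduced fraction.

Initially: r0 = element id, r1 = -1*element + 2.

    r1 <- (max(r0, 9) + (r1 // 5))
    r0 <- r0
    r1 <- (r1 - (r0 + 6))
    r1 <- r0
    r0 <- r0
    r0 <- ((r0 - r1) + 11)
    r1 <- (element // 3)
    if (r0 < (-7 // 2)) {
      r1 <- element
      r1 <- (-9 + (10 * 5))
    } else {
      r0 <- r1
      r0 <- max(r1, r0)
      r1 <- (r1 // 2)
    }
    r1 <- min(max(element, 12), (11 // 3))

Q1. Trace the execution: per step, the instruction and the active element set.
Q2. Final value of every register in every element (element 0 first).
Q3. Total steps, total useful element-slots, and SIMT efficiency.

step 0: r1 <- (max(r0, 9) + (r1 // 5)) 0xffffffff
step 1: r0 <- r0                     0xffffffff
step 2: r1 <- (r1 - (r0 + 6))        0xffffffff
step 3: r1 <- r0                     0xffffffff
step 4: r0 <- r0                     0xffffffff
step 5: r0 <- ((r0 - r1) + 11)       0xffffffff
step 6: r1 <- (element // 3)         0xffffffff
step 7: eval (r0 < (-7 // 2))        0xffffffff
step 8: r0 <- r1                     0xffffffff
step 9: r0 <- max(r1, r0)            0xffffffff
step 10: r1 <- (r1 // 2)              0xffffffff
step 11: r1 <- min(max(element, 12), (11 // 3)) 0xffffffff

Answer: 12 steps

r0: 0,0,0,1,1,1,2,2,2,3,3,3,4,4,4,5,5,5,6,6,6,7,7,7,8,8,8,9,9,9,10,10
r1: 3,3,3,3,3,3,3,3,3,3,3,3,3,3,3,3,3,3,3,3,3,3,3,3,3,3,3,3,3,3,3,3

steps = 12; useful = 384; efficiency = 384/384 = 1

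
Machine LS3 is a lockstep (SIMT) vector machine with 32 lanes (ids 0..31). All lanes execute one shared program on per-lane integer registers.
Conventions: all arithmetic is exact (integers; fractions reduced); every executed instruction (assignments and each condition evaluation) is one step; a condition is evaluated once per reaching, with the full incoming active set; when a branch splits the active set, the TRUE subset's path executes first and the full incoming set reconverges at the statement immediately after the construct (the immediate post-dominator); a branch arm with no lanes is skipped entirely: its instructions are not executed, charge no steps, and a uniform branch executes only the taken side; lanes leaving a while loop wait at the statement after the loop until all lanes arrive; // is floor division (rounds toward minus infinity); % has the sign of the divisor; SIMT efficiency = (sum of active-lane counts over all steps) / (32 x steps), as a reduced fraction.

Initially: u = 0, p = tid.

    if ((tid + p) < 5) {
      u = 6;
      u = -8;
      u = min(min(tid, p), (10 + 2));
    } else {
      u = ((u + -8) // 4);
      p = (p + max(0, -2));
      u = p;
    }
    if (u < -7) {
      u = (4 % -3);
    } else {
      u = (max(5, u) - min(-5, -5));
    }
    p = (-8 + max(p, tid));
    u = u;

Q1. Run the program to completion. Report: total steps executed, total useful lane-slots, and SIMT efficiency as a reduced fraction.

Answer: 11 steps, 256 useful, 8/11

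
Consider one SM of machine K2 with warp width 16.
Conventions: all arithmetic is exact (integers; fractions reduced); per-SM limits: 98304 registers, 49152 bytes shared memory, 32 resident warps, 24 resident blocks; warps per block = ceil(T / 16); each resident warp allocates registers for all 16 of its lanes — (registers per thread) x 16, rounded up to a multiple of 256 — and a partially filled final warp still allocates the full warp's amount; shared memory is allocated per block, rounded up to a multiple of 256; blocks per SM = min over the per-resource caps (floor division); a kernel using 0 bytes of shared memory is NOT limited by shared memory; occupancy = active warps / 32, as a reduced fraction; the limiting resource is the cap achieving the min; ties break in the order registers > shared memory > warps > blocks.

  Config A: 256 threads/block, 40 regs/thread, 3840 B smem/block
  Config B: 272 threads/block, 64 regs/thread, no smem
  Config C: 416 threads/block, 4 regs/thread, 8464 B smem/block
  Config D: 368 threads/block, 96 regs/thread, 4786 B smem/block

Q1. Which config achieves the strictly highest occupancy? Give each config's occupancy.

occupancies: A 1, B 17/32, C 13/16, D 23/32

Answer: A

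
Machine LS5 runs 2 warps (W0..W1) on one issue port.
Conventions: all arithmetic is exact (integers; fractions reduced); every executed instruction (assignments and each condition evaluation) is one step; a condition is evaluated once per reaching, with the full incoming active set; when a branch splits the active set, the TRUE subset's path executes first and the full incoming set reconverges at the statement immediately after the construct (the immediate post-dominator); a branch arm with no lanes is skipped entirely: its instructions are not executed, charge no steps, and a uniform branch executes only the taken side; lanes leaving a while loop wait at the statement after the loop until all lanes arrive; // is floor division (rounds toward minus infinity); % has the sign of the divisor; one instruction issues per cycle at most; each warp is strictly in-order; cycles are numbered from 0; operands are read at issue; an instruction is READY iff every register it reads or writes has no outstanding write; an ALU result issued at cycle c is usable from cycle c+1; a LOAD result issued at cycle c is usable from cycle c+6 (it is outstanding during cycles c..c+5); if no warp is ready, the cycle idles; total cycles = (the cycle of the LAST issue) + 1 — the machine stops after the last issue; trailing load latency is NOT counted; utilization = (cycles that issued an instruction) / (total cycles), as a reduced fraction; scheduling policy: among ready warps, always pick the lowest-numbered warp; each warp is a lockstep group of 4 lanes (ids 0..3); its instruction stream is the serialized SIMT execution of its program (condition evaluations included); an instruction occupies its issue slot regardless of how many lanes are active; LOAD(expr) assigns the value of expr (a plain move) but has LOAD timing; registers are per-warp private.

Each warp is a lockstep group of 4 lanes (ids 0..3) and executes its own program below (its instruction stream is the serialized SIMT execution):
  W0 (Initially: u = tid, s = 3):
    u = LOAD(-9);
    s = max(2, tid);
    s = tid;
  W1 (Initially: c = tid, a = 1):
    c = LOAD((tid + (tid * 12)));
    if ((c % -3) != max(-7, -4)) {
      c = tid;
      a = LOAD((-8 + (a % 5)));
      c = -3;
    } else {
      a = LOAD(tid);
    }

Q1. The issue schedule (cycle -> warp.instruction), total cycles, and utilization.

cycle 0: W0.I0
cycle 1: W0.I1
cycle 2: W0.I2
cycle 3: W1.I0
cycle 4: idle
cycle 5: idle
cycle 6: idle
cycle 7: idle
cycle 8: idle
cycle 9: W1.I1
cycle 10: W1.I2
cycle 11: W1.I3
cycle 12: W1.I4

Answer: 13 cycles, utilization 8/13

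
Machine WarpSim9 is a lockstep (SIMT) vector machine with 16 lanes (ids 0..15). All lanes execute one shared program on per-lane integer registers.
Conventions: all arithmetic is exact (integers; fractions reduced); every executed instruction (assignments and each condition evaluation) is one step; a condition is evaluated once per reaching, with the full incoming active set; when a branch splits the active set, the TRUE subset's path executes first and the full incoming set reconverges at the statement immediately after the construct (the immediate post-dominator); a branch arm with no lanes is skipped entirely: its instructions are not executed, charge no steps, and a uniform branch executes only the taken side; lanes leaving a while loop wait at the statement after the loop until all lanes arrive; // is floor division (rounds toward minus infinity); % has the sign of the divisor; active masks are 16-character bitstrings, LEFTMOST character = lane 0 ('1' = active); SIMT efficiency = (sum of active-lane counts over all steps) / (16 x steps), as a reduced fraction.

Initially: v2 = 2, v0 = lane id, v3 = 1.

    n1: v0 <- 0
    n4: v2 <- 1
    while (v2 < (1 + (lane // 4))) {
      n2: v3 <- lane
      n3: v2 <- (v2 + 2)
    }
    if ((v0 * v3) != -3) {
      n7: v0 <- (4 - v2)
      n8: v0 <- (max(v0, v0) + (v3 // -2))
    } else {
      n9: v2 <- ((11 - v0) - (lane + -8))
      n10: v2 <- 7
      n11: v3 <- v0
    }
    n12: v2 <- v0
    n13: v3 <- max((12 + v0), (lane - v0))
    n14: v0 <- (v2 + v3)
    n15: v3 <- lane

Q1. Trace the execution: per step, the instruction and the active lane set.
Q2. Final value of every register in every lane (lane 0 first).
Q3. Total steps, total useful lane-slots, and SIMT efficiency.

step 0: v0 <- 0                      1111111111111111
step 1: v2 <- 1                      1111111111111111
step 2: eval (v2 < (1 + (lane // 4))) 1111111111111111
step 3: v3 <- lane                   0000111111111111
step 4: v2 <- (v2 + 2)               0000111111111111
step 5: eval (v2 < (1 + (lane // 4))) 0000111111111111
step 6: v3 <- lane                   0000000000001111
step 7: v2 <- (v2 + 2)               0000000000001111
step 8: eval (v2 < (1 + (lane // 4))) 0000000000001111
step 9: eval ((v0 * v3) != -3)       1111111111111111
step 10: v0 <- (4 - v2)               1111111111111111
step 11: v0 <- (max(v0, v0) + (v3 // -2)) 1111111111111111
step 12: v2 <- v0                     1111111111111111
step 13: v3 <- max((12 + v0), (lane - v0)) 1111111111111111
step 14: v0 <- (v2 + v3)              1111111111111111
step 15: v3 <- lane                   1111111111111111

Answer: 16 steps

v2: 2,2,2,2,-1,-2,-2,-3,-3,-4,-4,-5,-7,-8,-8,-9
v0: 16,16,16,16,10,8,8,7,8,9,10,11,12,13,14,15
v3: 0,1,2,3,4,5,6,7,8,9,10,11,12,13,14,15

steps = 16; useful = 208; efficiency = 208/256 = 13/16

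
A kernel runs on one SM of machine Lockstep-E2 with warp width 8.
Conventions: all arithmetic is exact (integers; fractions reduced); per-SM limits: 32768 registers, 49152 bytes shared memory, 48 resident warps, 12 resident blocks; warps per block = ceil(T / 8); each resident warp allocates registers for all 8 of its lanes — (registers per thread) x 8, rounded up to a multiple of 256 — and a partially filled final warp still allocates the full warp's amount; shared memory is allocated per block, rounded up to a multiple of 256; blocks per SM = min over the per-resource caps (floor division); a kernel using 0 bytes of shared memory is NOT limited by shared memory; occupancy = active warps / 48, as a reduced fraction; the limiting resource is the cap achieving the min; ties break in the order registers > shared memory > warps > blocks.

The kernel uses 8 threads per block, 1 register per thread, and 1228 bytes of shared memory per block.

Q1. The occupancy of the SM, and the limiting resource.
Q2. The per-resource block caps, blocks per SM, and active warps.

Answer: occupancy 1/4, limited by blocks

registers: 128 blocks
shared memory: 38 blocks
warps: 48 blocks
blocks: 12 blocks

Answer: 12 blocks, 12 active warps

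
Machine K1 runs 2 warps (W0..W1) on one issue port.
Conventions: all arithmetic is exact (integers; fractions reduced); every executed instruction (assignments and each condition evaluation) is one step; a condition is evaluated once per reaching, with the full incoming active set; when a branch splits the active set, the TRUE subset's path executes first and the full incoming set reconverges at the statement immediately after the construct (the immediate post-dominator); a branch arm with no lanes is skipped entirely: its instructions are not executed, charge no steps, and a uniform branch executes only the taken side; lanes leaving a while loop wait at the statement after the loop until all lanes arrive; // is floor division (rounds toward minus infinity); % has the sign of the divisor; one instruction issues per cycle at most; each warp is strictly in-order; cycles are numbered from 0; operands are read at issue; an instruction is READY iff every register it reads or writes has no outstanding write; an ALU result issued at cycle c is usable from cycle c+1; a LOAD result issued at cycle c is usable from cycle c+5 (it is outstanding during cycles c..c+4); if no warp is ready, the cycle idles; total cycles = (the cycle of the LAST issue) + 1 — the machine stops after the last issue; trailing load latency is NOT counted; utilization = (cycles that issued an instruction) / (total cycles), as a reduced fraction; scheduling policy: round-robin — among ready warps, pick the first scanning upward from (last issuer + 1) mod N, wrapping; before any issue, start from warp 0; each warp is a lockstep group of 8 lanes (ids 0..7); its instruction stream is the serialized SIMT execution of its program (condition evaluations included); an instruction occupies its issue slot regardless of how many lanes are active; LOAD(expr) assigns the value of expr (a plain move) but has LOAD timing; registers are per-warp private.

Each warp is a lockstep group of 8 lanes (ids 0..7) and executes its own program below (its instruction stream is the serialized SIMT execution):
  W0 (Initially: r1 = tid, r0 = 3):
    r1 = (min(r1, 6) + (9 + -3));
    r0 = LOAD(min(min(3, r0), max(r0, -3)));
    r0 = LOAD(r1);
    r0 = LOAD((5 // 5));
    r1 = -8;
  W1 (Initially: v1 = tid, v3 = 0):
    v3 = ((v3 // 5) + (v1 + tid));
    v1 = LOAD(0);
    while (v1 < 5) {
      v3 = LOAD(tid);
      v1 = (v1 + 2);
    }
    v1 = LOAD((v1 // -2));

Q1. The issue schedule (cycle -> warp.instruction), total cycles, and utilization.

cycle 0: W0.I0
cycle 1: W1.I0
cycle 2: W0.I1
cycle 3: W1.I1
cycle 4: idle
cycle 5: idle
cycle 6: idle
cycle 7: W0.I2
cycle 8: W1.I2
cycle 9: W1.I3
cycle 10: W1.I4
cycle 11: W1.I5
cycle 12: W0.I3
cycle 13: W0.I4
cycle 14: W1.I6
cycle 15: W1.I7
cycle 16: W1.I8
cycle 17: idle
cycle 18: idle
cycle 19: W1.I9
cycle 20: W1.I10
cycle 21: W1.I11
cycle 22: W1.I12

Answer: 23 cycles, utilization 18/23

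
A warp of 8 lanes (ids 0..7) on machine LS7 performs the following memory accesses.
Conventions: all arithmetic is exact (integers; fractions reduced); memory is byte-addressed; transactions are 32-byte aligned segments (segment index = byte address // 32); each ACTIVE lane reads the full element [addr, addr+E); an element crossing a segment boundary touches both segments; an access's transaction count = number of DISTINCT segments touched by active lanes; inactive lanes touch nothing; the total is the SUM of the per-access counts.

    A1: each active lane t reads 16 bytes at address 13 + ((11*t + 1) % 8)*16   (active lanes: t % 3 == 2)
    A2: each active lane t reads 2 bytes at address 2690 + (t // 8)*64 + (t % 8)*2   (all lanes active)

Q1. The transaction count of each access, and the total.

A1: 3 transactions
A2: 1 transaction

Answer: 3,1; total 4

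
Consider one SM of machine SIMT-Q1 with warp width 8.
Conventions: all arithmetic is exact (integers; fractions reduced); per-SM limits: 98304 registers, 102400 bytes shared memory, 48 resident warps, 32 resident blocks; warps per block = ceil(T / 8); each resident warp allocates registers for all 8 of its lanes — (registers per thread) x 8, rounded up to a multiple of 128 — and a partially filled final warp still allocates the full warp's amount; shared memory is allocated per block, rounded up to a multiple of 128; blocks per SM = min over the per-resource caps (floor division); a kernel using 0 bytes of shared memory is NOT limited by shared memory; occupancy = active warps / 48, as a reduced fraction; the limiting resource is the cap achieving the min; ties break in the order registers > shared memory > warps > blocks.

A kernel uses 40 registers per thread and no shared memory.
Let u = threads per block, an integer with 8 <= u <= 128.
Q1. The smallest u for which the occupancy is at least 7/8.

Answer: u = 9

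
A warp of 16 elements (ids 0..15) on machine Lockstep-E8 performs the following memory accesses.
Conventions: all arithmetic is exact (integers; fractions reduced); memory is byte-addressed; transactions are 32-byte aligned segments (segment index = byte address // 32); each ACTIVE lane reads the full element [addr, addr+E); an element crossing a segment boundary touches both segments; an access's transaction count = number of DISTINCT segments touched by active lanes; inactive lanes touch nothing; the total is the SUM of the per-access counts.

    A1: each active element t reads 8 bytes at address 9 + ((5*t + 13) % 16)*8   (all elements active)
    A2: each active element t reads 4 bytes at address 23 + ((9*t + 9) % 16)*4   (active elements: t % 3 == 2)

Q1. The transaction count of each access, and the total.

A1: 5 transactions
A2: 3 transactions

Answer: 5,3; total 8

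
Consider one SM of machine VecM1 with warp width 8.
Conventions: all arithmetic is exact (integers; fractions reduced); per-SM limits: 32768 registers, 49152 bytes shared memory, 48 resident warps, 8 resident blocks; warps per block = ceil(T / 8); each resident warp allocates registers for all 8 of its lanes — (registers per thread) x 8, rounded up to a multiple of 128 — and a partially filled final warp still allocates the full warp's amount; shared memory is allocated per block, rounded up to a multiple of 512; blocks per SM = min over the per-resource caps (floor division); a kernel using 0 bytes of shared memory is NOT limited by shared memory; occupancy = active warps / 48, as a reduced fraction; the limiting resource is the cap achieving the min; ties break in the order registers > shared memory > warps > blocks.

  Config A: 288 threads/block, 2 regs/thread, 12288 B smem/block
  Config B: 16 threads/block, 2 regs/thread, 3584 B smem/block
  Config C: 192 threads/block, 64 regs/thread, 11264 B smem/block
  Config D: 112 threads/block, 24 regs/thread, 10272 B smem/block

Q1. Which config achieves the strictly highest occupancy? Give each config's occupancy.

occupancies: A 3/4, B 1/3, C 1, D 7/8

Answer: C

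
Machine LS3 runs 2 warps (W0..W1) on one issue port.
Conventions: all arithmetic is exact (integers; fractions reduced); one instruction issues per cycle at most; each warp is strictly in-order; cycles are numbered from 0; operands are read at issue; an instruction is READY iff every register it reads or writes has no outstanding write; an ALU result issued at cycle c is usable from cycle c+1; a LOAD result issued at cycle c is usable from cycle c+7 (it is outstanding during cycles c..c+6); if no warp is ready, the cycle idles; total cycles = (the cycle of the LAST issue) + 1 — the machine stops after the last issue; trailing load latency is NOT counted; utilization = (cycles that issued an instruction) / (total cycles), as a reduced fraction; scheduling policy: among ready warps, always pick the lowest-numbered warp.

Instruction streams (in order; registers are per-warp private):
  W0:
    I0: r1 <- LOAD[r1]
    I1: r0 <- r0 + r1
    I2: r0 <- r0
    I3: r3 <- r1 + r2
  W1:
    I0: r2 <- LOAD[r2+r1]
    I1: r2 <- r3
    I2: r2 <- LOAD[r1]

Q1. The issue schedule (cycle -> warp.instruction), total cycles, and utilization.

cycle 0: W0.I0
cycle 1: W1.I0
cycle 2: idle
cycle 3: idle
cycle 4: idle
cycle 5: idle
cycle 6: idle
cycle 7: W0.I1
cycle 8: W0.I2
cycle 9: W0.I3
cycle 10: W1.I1
cycle 11: W1.I2

Answer: 12 cycles, utilization 7/12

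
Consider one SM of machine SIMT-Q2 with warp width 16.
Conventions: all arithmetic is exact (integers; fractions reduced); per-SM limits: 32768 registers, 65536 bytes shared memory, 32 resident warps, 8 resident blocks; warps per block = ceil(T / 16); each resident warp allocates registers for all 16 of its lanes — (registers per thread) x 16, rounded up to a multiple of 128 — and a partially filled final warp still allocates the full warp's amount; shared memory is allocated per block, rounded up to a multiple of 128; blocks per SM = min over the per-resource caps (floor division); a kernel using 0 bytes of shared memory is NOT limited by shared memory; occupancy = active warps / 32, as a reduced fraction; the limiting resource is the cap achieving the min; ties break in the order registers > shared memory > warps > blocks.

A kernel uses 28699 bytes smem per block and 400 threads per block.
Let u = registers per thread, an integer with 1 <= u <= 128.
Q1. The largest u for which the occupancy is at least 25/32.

Answer: u = 80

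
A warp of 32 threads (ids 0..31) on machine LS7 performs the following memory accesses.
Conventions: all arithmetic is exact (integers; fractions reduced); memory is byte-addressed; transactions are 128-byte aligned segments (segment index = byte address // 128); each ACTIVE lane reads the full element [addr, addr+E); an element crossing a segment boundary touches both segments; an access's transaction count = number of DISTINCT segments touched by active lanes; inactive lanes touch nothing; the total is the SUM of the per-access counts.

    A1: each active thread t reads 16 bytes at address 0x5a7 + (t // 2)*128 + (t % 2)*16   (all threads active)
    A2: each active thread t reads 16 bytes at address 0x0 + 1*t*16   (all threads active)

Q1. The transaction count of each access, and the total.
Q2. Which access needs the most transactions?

A1: 16 transactions
A2: 4 transactions

Answer: 16,4; total 20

Answer: A1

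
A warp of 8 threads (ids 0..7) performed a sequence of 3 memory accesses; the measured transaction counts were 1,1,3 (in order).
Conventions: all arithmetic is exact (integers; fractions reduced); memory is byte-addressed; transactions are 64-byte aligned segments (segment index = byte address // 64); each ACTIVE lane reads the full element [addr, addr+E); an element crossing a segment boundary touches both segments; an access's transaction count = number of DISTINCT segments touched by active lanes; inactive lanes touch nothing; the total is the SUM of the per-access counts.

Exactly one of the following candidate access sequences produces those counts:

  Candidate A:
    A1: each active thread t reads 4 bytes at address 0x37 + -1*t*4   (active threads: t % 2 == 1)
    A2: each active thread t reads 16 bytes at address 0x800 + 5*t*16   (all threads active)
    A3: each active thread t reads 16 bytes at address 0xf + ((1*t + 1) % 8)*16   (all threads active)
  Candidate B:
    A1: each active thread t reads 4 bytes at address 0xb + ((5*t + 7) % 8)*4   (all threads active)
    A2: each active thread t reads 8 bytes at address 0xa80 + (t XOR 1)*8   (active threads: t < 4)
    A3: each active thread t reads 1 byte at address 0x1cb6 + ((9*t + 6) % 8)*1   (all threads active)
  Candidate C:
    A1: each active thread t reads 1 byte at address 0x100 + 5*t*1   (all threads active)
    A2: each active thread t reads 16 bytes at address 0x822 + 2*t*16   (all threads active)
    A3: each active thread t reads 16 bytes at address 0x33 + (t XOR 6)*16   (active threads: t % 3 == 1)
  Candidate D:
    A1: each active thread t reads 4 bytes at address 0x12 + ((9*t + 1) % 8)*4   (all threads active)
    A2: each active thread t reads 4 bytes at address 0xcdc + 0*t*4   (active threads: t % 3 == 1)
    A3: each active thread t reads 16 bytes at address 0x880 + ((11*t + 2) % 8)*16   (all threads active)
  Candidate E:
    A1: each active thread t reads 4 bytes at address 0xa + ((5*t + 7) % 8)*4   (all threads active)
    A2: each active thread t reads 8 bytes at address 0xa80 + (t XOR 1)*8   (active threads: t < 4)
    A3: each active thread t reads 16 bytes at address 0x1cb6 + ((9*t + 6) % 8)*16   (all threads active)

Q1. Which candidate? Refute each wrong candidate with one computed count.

A: A2 gives 8 transactions, not 1
B: A3 gives 1 transaction, not 3
C: A2 gives 5 transactions, not 1
D: A3 gives 2 transactions, not 3
E: all counts match (1,1,3)

Answer: E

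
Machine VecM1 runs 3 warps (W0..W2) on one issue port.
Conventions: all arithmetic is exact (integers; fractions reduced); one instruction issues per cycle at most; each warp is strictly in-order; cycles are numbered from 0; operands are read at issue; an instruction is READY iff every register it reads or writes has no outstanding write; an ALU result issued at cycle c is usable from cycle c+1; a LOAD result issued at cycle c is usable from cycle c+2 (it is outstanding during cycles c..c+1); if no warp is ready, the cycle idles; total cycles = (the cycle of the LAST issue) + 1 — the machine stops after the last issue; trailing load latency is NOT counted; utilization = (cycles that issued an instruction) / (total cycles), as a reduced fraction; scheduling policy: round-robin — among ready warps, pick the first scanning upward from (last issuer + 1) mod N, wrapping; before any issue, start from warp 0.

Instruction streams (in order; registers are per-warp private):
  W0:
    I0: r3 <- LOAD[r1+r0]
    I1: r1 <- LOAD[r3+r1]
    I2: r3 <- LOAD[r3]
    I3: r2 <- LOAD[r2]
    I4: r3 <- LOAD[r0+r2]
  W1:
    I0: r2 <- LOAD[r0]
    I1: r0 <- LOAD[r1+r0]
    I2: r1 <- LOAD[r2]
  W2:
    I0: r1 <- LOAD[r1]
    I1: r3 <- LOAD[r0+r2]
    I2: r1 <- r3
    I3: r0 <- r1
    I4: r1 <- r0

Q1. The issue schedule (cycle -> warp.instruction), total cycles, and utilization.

cycle 0: W0.I0
cycle 1: W1.I0
cycle 2: W2.I0
cycle 3: W0.I1
cycle 4: W1.I1
cycle 5: W2.I1
cycle 6: W0.I2
cycle 7: W1.I2
cycle 8: W2.I2
cycle 9: W0.I3
cycle 10: W2.I3
cycle 11: W0.I4
cycle 12: W2.I4

Answer: 13 cycles, utilization 1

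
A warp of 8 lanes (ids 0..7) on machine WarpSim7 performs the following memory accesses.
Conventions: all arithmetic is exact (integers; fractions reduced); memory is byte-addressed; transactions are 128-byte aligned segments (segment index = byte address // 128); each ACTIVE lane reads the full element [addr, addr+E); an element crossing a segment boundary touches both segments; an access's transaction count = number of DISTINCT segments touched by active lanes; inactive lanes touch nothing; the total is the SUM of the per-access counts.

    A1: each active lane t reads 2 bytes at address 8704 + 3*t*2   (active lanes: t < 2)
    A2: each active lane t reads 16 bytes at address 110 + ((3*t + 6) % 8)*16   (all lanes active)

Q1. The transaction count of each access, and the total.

A1: 1 transaction
A2: 2 transactions

Answer: 1,2; total 3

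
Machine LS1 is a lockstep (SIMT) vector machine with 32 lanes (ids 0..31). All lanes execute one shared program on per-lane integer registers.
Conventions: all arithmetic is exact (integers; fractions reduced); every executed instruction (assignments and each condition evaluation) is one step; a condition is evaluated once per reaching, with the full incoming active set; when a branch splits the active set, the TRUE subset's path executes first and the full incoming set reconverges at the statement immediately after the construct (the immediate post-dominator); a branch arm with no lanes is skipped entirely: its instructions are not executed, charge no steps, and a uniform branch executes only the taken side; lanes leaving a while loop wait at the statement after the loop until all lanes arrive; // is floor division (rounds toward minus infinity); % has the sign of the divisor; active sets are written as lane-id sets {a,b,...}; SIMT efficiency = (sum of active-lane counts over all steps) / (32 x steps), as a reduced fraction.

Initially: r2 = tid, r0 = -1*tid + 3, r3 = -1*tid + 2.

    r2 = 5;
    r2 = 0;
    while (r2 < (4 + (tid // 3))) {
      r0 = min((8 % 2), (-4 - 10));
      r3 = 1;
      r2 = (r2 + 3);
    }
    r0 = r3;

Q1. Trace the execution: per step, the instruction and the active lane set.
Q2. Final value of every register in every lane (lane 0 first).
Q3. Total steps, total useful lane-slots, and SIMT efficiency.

step 0: r2 <- 5                      {0,1,2,3,4,5,6,7,8,9,10,11,12,13,14,15,16,17,18,19,20,21,22,23,24,25,26,27,28,29,30,31}
step 1: r2 <- 0                      {0,1,2,3,4,5,6,7,8,9,10,11,12,13,14,15,16,17,18,19,20,21,22,23,24,25,26,27,28,29,30,31}
step 2: eval (r2 < (4 + (tid // 3))) {0,1,2,3,4,5,6,7,8,9,10,11,12,13,14,15,16,17,18,19,20,21,22,23,24,25,26,27,28,29,30,31}
step 3: r0 <- min((8 % 2), (-4 - 10)) {0,1,2,3,4,5,6,7,8,9,10,11,12,13,14,15,16,17,18,19,20,21,22,23,24,25,26,27,28,29,30,31}
step 4: r3 <- 1                      {0,1,2,3,4,5,6,7,8,9,10,11,12,13,14,15,16,17,18,19,20,21,22,23,24,25,26,27,28,29,30,31}
step 5: r2 <- (r2 + 3)               {0,1,2,3,4,5,6,7,8,9,10,11,12,13,14,15,16,17,18,19,20,21,22,23,24,25,26,27,28,29,30,31}
step 6: eval (r2 < (4 + (tid // 3))) {0,1,2,3,4,5,6,7,8,9,10,11,12,13,14,15,16,17,18,19,20,21,22,23,24,25,26,27,28,29,30,31}
step 7: r0 <- min((8 % 2), (-4 - 10)) {0,1,2,3,4,5,6,7,8,9,10,11,12,13,14,15,16,17,18,19,20,21,22,23,24,25,26,27,28,29,30,31}
step 8: r3 <- 1                      {0,1,2,3,4,5,6,7,8,9,10,11,12,13,14,15,16,17,18,19,20,21,22,23,24,25,26,27,28,29,30,31}
step 9: r2 <- (r2 + 3)               {0,1,2,3,4,5,6,7,8,9,10,11,12,13,14,15,16,17,18,19,20,21,22,23,24,25,26,27,28,29,30,31}
step 10: eval (r2 < (4 + (tid // 3))) {0,1,2,3,4,5,6,7,8,9,10,11,12,13,14,15,16,17,18,19,20,21,22,23,24,25,26,27,28,29,30,31}
step 11: r0 <- min((8 % 2), (-4 - 10)) {9,10,11,12,13,14,15,16,17,18,19,20,21,22,23,24,25,26,27,28,29,30,31}
step 12: r3 <- 1                      {9,10,11,12,13,14,15,16,17,18,19,20,21,22,23,24,25,26,27,28,29,30,31}
step 13: r2 <- (r2 + 3)               {9,10,11,12,13,14,15,16,17,18,19,20,21,22,23,24,25,26,27,28,29,30,31}
step 14: eval (r2 < (4 + (tid // 3))) {9,10,11,12,13,14,15,16,17,18,19,20,21,22,23,24,25,26,27,28,29,30,31}
step 15: r0 <- min((8 % 2), (-4 - 10)) {18,19,20,21,22,23,24,25,26,27,28,29,30,31}
step 16: r3 <- 1                      {18,19,20,21,22,23,24,25,26,27,28,29,30,31}
step 17: r2 <- (r2 + 3)               {18,19,20,21,22,23,24,25,26,27,28,29,30,31}
step 18: eval (r2 < (4 + (tid // 3))) {18,19,20,21,22,23,24,25,26,27,28,29,30,31}
step 19: r0 <- min((8 % 2), (-4 - 10)) {27,28,29,30,31}
step 20: r3 <- 1                      {27,28,29,30,31}
step 21: r2 <- (r2 + 3)               {27,28,29,30,31}
step 22: eval (r2 < (4 + (tid // 3))) {27,28,29,30,31}
step 23: r0 <- r3                     {0,1,2,3,4,5,6,7,8,9,10,11,12,13,14,15,16,17,18,19,20,21,22,23,24,25,26,27,28,29,30,31}

Answer: 24 steps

r2: 6,6,6,6,6,6,6,6,6,9,9,9,9,9,9,9,9,9,12,12,12,12,12,12,12,12,12,15,15,15,15,15
r0: 1,1,1,1,1,1,1,1,1,1,1,1,1,1,1,1,1,1,1,1,1,1,1,1,1,1,1,1,1,1,1,1
r3: 1,1,1,1,1,1,1,1,1,1,1,1,1,1,1,1,1,1,1,1,1,1,1,1,1,1,1,1,1,1,1,1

steps = 24; useful = 552; efficiency = 552/768 = 23/32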